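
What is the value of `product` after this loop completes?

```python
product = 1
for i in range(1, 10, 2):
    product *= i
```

Product of 1, 3, 5, ... up to 9
`product` takes the values: 1 → 3 → 15 → 105 → 945

Answer: 945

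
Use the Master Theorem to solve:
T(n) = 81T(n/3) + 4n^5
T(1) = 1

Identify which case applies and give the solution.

a=81, b=3, f(n)=4n^5. log_3(81) = 4. Since c=5 > 4 and the regularity condition holds (81(n/3)^5 = (81/3^5)n^5 with 81/3^5 < 1), Case 3 applies: T(n) = Θ(f(n)) = O(n^5).

Answer: O(n^5) - Case 3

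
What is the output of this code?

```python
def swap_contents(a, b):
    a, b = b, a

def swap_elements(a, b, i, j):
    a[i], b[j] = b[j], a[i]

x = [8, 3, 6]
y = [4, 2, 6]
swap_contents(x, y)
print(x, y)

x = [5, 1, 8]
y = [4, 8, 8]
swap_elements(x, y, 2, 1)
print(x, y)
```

Key concept: parameter rebinding vs mutation.
Step by step:
`x = [8, 3, 6]` → x = [8, 3, 6]
`y = [4, 2, 6]` → y = [4, 2, 6]
`swap_contents(x, y)` → no visible change to tracked variables
`print(x, y)` → prints [8, 3, 6] [4, 2, 6]
`x = [5, 1, 8]` → x = [5, 1, 8]
`y = [4, 8, 8]` → y = [4, 8, 8]
`swap_elements(x, y, 2, 1)` → no visible change to tracked variables
`print(x, y)` → prints [5, 1, 8] [4, 8, 8]

Answer:
[8, 3, 6] [4, 2, 6]
[5, 1, 8] [4, 8, 8]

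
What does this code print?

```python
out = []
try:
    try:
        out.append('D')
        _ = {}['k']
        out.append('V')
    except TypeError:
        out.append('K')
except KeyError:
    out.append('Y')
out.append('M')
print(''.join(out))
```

Execution trace: 'D' (try body) → 'Y' (outer except KeyError) → 'M' (after the try/except). Output: DYM

Answer: DYM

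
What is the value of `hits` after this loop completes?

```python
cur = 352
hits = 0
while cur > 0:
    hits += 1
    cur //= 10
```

Count digits by repeated division by 10
`hits` takes the values: 0 → 1 → 2 → 3

Answer: 3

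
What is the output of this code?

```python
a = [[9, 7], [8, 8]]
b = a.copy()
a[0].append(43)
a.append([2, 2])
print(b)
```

Key concept: shallow copy with nested lists.
Step by step:
`a = [[9, 7], [8, 8]]` → a = [[9, 7], [8, 8]]
`b = a.copy()` → b = [[9, 7], [8, 8]]
`a[0].append(43)` → a = [[9, 7, 43], [8, 8]]; b = [[9, 7, 43], [8, 8]]
`a.append([2, 2])` → a = [[9, 7, 43], [8, 8], [2, 2]]
`print(b)` → prints [[9, 7, 43], [8, 8]]

Answer: [[9, 7, 43], [8, 8]]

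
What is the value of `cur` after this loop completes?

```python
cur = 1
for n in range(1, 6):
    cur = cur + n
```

Start at 1, add 1 through 5
`cur` takes the values: 1 → 2 → 4 → 7 → 11 → 16

Answer: 16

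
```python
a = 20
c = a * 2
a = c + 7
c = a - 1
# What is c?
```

Trace:
`a = 20` → a = 20
`c = a * 2` → c = 40
`a = c + 7` → a = 47
`c = a - 1` → c = 46
So c = 46

Answer: 46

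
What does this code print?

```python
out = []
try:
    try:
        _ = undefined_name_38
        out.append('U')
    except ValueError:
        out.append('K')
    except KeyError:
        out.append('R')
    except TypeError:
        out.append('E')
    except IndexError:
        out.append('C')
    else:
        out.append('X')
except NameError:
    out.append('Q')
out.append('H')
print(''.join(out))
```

Execution trace: 'Q' (outer except NameError) → 'H' (after the try/except). Output: QH

Answer: QH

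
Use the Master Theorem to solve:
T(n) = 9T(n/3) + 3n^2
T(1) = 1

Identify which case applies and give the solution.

a=9, b=3, f(n)=3n^2. log_3(9) = 2. Since c=2 = 2, Case 2 applies: T(n) = Θ(n^log_b(a) · log n) = O(n^2 log n).

Answer: O(n^2 log n) - Case 2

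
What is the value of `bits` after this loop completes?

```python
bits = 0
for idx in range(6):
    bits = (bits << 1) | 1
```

Build 6 consecutive 1-bits: 0b111111
`bits` takes the values: 0 → 1 → 3 → 7 → 15 → 31 → 63

Answer: 63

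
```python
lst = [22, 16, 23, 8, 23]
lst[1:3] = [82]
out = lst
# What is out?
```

Trace:
`lst = [22, 16, 23, 8, 23]` → lst = [22, 16, 23, 8, 23]
`lst[1:3] = [82]` → lst = [22, 82, 8, 23]
`out = lst` → out = [22, 82, 8, 23]
So out = [22, 82, 8, 23]

Answer: [22, 82, 8, 23]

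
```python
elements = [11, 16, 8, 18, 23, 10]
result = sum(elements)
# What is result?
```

Trace:
`elements = [11, 16, 8, 18, 23, 10]` → elements = [11, 16, 8, 18, 23, 10]
`result = sum(elements)` → result = 86
So result = 86

Answer: 86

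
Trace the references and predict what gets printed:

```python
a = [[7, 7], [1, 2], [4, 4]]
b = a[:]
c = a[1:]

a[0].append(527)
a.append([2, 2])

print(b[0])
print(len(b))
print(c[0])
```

Key concept: slice with nested mutation.
Step by step:
`a = [[7, 7], [1, 2], [4, 4]]` → a = [[7, 7], [1, 2], [4, 4]]
`b = a[:]` → b = [[7, 7], [1, 2], [4, 4]]
`c = a[1:]` → c = [[1, 2], [4, 4]]
`a[0].append(527)` → a = [[7, 7, 527], [1, 2], [4, 4]]; b = [[7, 7, 527], [1, 2], [4, 4]]
`a.append([2, 2])` → a = [[7, 7, 527], [1, 2], [4, 4], [2, 2]]
`print(b[0])` → prints [7, 7, 527]
`print(len(b))` → prints 3
`print(c[0])` → prints [1, 2]

Answer:
[7, 7, 527]
3
[1, 2]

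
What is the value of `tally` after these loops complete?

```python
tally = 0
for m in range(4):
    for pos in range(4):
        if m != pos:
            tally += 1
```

4² - 4 (exclude diagonal)
`tally` takes the values: 0 → 1 → 2 → 3 → 4 → 5 → 6 → 7 → 8 → 9 → 10 → 11 → 12

Answer: 12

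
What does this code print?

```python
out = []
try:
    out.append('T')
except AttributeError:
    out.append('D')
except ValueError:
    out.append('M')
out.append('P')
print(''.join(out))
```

Execution trace: 'T' (try body, no exception) → 'P' (after the try/except). Output: TP

Answer: TP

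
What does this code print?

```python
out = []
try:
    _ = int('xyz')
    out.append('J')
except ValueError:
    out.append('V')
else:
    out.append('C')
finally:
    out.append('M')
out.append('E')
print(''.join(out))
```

Execution trace: 'V' (except ValueError) → 'M' (finally) → 'E' (after the try/except). Output: VME

Answer: VME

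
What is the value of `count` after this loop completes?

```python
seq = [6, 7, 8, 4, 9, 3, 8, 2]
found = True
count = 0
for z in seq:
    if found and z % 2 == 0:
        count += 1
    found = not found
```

Count even values at even positions
`count` takes the values: 0 → 1 → 2 → 3

Answer: 3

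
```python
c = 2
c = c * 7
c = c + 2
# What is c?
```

Trace:
`c = 2` → c = 2
`c = c * 7` → c = 14
`c = c + 2` → c = 16
So c = 16

Answer: 16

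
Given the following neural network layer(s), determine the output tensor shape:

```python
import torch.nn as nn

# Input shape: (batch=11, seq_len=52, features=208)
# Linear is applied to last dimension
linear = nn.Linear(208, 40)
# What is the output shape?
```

Input: (11, 52, 208) -> Output: (11, 52, 40)

Answer: (11, 52, 40)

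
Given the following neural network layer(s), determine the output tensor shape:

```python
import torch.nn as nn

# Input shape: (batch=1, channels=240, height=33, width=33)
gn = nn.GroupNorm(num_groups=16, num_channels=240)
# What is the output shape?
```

Input: (1, 240, 33, 33) -> Output: (1, 240, 33, 33)

Answer: (1, 240, 33, 33)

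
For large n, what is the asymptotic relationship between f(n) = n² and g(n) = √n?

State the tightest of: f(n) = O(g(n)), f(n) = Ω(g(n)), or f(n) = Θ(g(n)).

n² vs √n: f(n) = Ω(g(n)) but not O(g(n)) — n² grows strictly faster than √n.

Answer: f(n) = Ω(g(n)) but not O(g(n)) — n² grows strictly faster than √n.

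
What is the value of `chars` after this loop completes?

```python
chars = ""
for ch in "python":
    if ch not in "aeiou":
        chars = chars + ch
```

Remove vowels from 'python'
`chars` takes the values: "" → "p" → "py" → "pyt" → "pyth" → "pythn"

Answer: "pythn"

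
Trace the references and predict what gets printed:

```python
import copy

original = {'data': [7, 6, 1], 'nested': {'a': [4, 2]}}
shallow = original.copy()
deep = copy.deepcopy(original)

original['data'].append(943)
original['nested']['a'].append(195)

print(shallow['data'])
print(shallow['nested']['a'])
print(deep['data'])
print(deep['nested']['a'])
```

Key concept: comparing shallow vs deep copy.
Step by step:
`original = {'data': [7, 6, 1], 'nested': {'a': [4, 2]}}` → original = {'data': [7, 6, 1], 'nested': {'a': [4, 2]}}
`shallow = original.copy()` → shallow = {'data': [7, 6, 1], 'nested': {'a': [4, 2]}}
`deep = copy.deepcopy(original)` → deep = {'data': [7, 6, 1], 'nested': {'a': [4, 2]}}
`original['data'].append(943)` → original = {'data': [7, 6, 1, 943], 'nested': {'a': [4, 2]}}; shallow = {'data': [7, 6, 1, 943], 'nested': {'a': [4, 2]}}
`original['nested']['a'].append(195)` → original = {'data': [7, 6, 1, 943], 'nested': {'a': [4, 2, 195]}}; shallow = {'data': [7, 6, 1, 943], 'nested': {'a': [4, 2, 195]}}
`print(shallow['data'])` → prints [7, 6, 1, 943]
`print(shallow['nested']['a'])` → prints [4, 2, 195]
`print(deep['data'])` → prints [7, 6, 1]
`print(deep['nested']['a'])` → prints [4, 2]

Answer:
[7, 6, 1, 943]
[4, 2, 195]
[7, 6, 1]
[4, 2]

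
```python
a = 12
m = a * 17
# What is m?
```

Trace:
`a = 12` → a = 12
`m = a * 17` → m = 204
So m = 204

Answer: 204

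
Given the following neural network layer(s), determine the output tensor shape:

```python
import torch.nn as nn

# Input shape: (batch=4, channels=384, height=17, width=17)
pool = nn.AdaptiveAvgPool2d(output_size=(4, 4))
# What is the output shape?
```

Input: (4, 384, 17, 17) -> Output: (4, 384, 4, 4)

Answer: (4, 384, 4, 4)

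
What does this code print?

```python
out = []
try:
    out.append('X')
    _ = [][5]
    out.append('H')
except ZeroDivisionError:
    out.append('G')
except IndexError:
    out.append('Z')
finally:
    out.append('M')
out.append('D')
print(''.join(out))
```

Execution trace: 'X' (try body) → 'Z' (except IndexError) → 'M' (finally) → 'D' (after the try/except). Output: XZMD

Answer: XZMD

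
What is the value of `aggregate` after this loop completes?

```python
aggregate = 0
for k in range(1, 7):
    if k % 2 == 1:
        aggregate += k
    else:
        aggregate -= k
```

Add odd, subtract even
`aggregate` takes the values: 0 → 1 → -1 → 2 → -2 → 3 → -3

Answer: -3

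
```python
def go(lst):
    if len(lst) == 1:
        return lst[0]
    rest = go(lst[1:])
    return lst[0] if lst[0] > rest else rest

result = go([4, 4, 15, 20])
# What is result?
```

Recursive max over [4, 4, 15, 20] = 20

Answer: 20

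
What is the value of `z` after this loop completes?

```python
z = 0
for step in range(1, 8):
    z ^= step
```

XOR of 1 to 7
`z` takes the values: 0 → 1 → 3 → 0 → 4 → 1 → 7 → 0

Answer: 0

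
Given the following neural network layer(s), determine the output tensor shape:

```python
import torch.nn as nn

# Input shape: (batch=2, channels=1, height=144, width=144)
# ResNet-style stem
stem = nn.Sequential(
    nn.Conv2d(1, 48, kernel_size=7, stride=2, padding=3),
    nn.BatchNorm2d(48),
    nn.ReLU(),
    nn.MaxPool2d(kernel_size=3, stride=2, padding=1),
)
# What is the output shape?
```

Input: (2, 1, 144, 144) -> after Conv2d 7x7 stride=2: (2, 48, 72, 72) -> Output: (2, 48, 36, 36)

Answer: (2, 48, 36, 36)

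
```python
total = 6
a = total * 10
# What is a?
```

Trace:
`total = 6` → total = 6
`a = total * 10` → a = 60
So a = 60

Answer: 60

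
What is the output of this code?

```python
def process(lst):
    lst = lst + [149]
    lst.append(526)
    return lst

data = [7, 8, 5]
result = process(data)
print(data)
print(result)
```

Key concept: rebinding parameter vs mutation.
Step by step:
`data = [7, 8, 5]` → data = [7, 8, 5]
`result = process(data)` → result = [7, 8, 5, 149, 526]
`print(data)` → prints [7, 8, 5]
`print(result)` → prints [7, 8, 5, 149, 526]

Answer:
[7, 8, 5]
[7, 8, 5, 149, 526]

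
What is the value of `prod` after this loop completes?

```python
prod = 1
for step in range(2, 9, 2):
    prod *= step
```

Product of even numbers 2 to 8
`prod` takes the values: 1 → 2 → 8 → 48 → 384

Answer: 384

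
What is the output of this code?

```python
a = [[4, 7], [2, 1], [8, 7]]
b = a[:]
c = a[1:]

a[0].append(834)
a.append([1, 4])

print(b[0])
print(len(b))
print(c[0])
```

Key concept: slice with nested mutation.
Step by step:
`a = [[4, 7], [2, 1], [8, 7]]` → a = [[4, 7], [2, 1], [8, 7]]
`b = a[:]` → b = [[4, 7], [2, 1], [8, 7]]
`c = a[1:]` → c = [[2, 1], [8, 7]]
`a[0].append(834)` → a = [[4, 7, 834], [2, 1], [8, 7]]; b = [[4, 7, 834], [2, 1], [8, 7]]
`a.append([1, 4])` → a = [[4, 7, 834], [2, 1], [8, 7], [1, 4]]
`print(b[0])` → prints [4, 7, 834]
`print(len(b))` → prints 3
`print(c[0])` → prints [2, 1]

Answer:
[4, 7, 834]
3
[2, 1]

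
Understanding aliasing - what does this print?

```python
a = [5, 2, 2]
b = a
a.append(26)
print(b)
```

Key concept: basic list aliasing.
Step by step:
`a = [5, 2, 2]` → a = [5, 2, 2]
`b = a` → b = [5, 2, 2] (same object as a)
`a.append(26)` → a = [5, 2, 2, 26] (same object as b); b = [5, 2, 2, 26] (same object as a)
`print(b)` → prints [5, 2, 2, 26]

Answer: [5, 2, 2, 26]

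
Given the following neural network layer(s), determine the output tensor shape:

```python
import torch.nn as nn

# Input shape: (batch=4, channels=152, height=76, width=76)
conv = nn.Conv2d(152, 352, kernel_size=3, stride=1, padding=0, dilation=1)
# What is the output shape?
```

Input: (4, 152, 76, 76) -> Output: (4, 352, 74, 74)

Answer: (4, 352, 74, 74)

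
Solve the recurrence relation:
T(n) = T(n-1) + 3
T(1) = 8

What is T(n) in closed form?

Unrolling: T(n) = T(1) + 3·(n-1) = 8 + 3(n-1) = 3n + 5.

Answer: T(n) = 3n + 5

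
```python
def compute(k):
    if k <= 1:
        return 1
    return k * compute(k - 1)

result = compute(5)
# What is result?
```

compute(5) = 5 * 4 * 3 * 2 * 1 = 120

Answer: 120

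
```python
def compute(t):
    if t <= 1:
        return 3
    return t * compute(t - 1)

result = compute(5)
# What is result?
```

compute(5) = 5 * 4 * 3 * 2 * 3 = 360

Answer: 360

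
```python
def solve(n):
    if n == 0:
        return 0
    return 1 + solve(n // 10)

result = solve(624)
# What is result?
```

Count of digits of 624: 3

Answer: 3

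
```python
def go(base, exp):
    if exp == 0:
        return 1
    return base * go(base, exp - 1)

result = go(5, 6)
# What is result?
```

go(5, 6) = 5 * 5 * 5 * 5 * 5 * 5 = 15625

Answer: 15625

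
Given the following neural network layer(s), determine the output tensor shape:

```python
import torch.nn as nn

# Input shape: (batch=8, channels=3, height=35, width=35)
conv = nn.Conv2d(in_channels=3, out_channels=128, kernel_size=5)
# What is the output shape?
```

Input: (8, 3, 35, 35) -> Output: (8, 128, 31, 31)

Answer: (8, 128, 31, 31)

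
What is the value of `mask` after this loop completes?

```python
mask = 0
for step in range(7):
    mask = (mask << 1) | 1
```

Build 7 consecutive 1-bits: 0b1111111
`mask` takes the values: 0 → 1 → 3 → 7 → 15 → 31 → 63 → 127

Answer: 127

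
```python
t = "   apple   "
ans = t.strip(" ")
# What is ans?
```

Trace:
`t = "   apple   "` → t = '   apple   '
`ans = t.strip(" ")` → ans = 'apple'
So ans = 'apple'

Answer: 'apple'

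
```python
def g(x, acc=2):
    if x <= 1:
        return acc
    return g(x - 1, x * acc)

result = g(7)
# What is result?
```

Accumulator trace (n, acc): (7, 2) -> (6, 14) -> (5, 84) -> (4, 420) -> (3, 1680) -> (2, 5040) -> (1, 10080) -> return 10080

Answer: 10080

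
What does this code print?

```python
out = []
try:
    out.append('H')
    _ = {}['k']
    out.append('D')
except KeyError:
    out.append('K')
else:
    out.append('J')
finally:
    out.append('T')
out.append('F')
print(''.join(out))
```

Execution trace: 'H' (try body) → 'K' (except KeyError) → 'T' (finally) → 'F' (after the try/except). Output: HKTF

Answer: HKTF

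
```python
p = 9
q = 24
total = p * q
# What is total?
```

Trace:
`p = 9` → p = 9
`q = 24` → q = 24
`total = p * q` → total = 216
So total = 216

Answer: 216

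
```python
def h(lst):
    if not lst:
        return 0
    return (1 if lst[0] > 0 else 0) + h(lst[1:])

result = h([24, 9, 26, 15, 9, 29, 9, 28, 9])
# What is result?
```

Count of positive elements in [24, 9, 26, 15, 9, 29, 9, 28, 9] = 9

Answer: 9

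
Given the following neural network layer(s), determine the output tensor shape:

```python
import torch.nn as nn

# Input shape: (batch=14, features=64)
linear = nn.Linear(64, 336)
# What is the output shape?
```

Input: (14, 64) -> Output: (14, 336)

Answer: (14, 336)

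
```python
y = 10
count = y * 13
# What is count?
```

Trace:
`y = 10` → y = 10
`count = y * 13` → count = 130
So count = 130

Answer: 130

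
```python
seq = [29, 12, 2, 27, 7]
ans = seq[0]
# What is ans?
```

Trace:
`seq = [29, 12, 2, 27, 7]` → seq = [29, 12, 2, 27, 7]
`ans = seq[0]` → ans = 29
So ans = 29

Answer: 29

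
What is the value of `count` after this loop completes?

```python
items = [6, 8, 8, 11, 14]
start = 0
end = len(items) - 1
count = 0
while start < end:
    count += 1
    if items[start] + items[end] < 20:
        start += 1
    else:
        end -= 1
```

Steps to find pair summing to 20
`count` takes the values: 0 → 1 → 2 → 3 → 4

Answer: 4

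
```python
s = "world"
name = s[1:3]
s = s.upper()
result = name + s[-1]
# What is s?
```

Trace:
`s = "world"` → s = 'world'
`name = s[1:3]` → name = 'or'
`s = s.upper()` → s = 'WORLD'
`result = name + s[-1]` → result = 'orD'
So s = 'WORLD'

Answer: 'WORLD'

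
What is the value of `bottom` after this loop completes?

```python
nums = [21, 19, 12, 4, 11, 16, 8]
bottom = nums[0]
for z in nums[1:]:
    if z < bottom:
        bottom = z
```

Minimum of [21, 19, 12, 4, 11, 16, 8]
`bottom` takes the values: 21 → 19 → 12 → 4

Answer: 4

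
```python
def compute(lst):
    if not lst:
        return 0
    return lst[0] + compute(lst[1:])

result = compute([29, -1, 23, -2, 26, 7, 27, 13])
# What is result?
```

29 + (-1) + 23 + (-2) + 26 + 7 + 27 + 13 + 0 = 122

Answer: 122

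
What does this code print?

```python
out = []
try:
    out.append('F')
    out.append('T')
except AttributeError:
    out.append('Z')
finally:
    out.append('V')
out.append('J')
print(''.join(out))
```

Execution trace: 'F' (try body) → 'T' (try body, no exception) → 'V' (finally) → 'J' (after the try/except). Output: FTVJ

Answer: FTVJ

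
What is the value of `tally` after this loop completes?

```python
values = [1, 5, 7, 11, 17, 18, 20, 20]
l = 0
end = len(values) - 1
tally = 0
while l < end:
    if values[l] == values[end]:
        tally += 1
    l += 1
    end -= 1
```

Count matching pairs from ends
`tally` takes the values: 0

Answer: 0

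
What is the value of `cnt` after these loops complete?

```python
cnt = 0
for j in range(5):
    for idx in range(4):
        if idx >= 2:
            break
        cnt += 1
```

Inner breaks at 2, outer runs 5 times
`cnt` takes the values: 0 → 1 → 2 → 3 → 4 → 5 → 6 → 7 → 8 → 9 → 10

Answer: 10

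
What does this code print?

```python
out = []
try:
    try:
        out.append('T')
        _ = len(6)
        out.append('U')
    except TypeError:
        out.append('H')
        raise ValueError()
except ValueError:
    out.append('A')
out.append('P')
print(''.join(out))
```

Execution trace: 'T' (inner try body) → 'H' (inner except TypeError) → 'A' (outer except ValueError) → 'P' (after the try/except). Output: THAP

Answer: THAP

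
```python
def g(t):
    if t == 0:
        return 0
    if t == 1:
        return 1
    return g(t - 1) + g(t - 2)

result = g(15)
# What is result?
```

Build up from base cases: g(0)=0, g(1)=1, g(2)=1, g(3)=2, g(4)=3, g(5)=5, g(6)=8, ..., g(15)=610

Answer: 610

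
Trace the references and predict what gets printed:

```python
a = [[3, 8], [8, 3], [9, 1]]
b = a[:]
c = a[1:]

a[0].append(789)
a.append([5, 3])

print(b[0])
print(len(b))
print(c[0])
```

Key concept: slice with nested mutation.
Step by step:
`a = [[3, 8], [8, 3], [9, 1]]` → a = [[3, 8], [8, 3], [9, 1]]
`b = a[:]` → b = [[3, 8], [8, 3], [9, 1]]
`c = a[1:]` → c = [[8, 3], [9, 1]]
`a[0].append(789)` → a = [[3, 8, 789], [8, 3], [9, 1]]; b = [[3, 8, 789], [8, 3], [9, 1]]
`a.append([5, 3])` → a = [[3, 8, 789], [8, 3], [9, 1], [5, 3]]
`print(b[0])` → prints [3, 8, 789]
`print(len(b))` → prints 3
`print(c[0])` → prints [8, 3]

Answer:
[3, 8, 789]
3
[8, 3]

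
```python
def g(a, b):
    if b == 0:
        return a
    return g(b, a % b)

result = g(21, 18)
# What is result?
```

g(21, 18) -> g(18, 3) -> g(3, 0) -> 3

Answer: 3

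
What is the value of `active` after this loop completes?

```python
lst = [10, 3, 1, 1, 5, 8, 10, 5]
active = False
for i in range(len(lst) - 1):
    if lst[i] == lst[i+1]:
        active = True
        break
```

Check consecutive duplicates in [10, 3, 1, 1, 5, 8, 10, 5]
`active` takes the values: False → True

Answer: True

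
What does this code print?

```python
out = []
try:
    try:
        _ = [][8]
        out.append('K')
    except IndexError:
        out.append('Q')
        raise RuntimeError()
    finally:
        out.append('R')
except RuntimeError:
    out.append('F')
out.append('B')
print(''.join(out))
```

Execution trace: 'Q' (inner except IndexError) → 'R' (inner finally) → 'F' (outer except RuntimeError) → 'B' (after the try/except). Output: QRFB

Answer: QRFB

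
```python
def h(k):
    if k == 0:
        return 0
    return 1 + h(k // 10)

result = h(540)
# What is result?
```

Count of digits of 540: 3

Answer: 3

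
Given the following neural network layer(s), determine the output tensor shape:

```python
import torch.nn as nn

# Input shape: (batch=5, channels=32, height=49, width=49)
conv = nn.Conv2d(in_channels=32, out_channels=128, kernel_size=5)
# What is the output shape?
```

Input: (5, 32, 49, 49) -> Output: (5, 128, 45, 45)

Answer: (5, 128, 45, 45)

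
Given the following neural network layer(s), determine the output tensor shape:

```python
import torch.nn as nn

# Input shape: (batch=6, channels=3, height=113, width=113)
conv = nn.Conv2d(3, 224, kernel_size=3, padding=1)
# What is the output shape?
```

Input: (6, 3, 113, 113) -> Output: (6, 224, 113, 113)

Answer: (6, 224, 113, 113)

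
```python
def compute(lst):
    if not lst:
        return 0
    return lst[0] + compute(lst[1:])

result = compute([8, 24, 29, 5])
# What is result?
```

8 + 24 + 29 + 5 + 0 = 66

Answer: 66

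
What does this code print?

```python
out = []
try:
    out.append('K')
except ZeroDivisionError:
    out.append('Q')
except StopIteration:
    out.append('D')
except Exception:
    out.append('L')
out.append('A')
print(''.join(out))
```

Execution trace: 'K' (try body, no exception) → 'A' (after the try/except). Output: KA

Answer: KA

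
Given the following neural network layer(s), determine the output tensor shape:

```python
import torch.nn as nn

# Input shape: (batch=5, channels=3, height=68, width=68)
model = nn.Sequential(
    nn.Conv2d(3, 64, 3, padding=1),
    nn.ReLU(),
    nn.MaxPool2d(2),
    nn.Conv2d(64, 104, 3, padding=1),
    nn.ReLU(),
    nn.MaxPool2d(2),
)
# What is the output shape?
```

Input: (5, 3, 68, 68) -> after first Conv2d: (5, 64, 68, 68) -> after first MaxPool2d: (5, 64, 34, 34) -> after second Conv2d: (5, 104, 34, 34) -> Output: (5, 104, 17, 17)

Answer: (5, 104, 17, 17)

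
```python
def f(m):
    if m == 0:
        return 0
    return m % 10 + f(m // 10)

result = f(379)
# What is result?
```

Sum of digits of 379: 9 + 7 + 3 = 19

Answer: 19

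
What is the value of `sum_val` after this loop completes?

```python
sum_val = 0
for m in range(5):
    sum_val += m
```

Sum of 0 to 4 = 10
`sum_val` takes the values: 0 → 1 → 3 → 6 → 10

Answer: 10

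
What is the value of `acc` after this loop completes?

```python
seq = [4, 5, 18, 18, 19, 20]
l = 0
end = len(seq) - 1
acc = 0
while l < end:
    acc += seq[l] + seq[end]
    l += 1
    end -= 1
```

Sum of pairs from ends
`acc` takes the values: 0 → 24 → 48 → 84

Answer: 84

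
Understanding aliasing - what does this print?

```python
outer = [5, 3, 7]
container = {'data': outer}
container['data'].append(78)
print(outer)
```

Key concept: dict holds reference to list.
Step by step:
`outer = [5, 3, 7]` → outer = [5, 3, 7]
`container = {'data': outer}` → container = {'data': [5, 3, 7]}
`container['data'].append(78)` → outer = [5, 3, 7, 78]; container = {'data': [5, 3, 7, 78]}
`print(outer)` → prints [5, 3, 7, 78]

Answer: [5, 3, 7, 78]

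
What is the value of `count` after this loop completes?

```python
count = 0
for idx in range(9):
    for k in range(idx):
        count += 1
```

Triangle number: 0+1+2+...+8
`count` takes the values: 0 → 1 → 2 → 3 → 4 → 5 → 6 → 7 → 8 → 9 → 10 → 11 → 12 → 13 → 14 → 15 → 16 → 17 → 18 → 19 → 20 → 21 → 22 → 23 → 24 → 25 → 26 → 27 → 28 → 29 → 30 → 31 → 32 → 33 → 34 → 35 → 36

Answer: 36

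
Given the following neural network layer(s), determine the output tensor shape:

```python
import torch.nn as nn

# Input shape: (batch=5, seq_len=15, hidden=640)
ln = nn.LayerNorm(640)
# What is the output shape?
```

Input: (5, 15, 640) -> Output: (5, 15, 640)

Answer: (5, 15, 640)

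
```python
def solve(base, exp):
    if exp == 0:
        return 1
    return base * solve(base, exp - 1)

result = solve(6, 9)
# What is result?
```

solve(6, 9) = 6 * 6 * 6 * 6 * 6 * 6 * 6 * 6 * 6 = 10077696

Answer: 10077696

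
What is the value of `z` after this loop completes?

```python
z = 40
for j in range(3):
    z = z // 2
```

Halve 3 times: 40 // 2^3 = 5
`z` takes the values: 40 → 20 → 10 → 5

Answer: 5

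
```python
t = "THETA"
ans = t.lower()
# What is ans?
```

Trace:
`t = "THETA"` → t = 'THETA'
`ans = t.lower()` → ans = 'theta'
So ans = 'theta'

Answer: 'theta'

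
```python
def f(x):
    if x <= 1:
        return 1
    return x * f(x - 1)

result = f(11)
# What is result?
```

f(11) = 11 * 10 * 9 * 8 * 7 * 6 * 5 * 4 * 3 * 2 * 1 = 39916800

Answer: 39916800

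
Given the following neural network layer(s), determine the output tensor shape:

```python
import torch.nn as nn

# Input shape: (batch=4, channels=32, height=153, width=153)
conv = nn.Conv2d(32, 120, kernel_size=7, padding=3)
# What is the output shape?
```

Input: (4, 32, 153, 153) -> Output: (4, 120, 153, 153)

Answer: (4, 120, 153, 153)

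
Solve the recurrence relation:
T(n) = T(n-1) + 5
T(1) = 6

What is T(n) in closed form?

Unrolling: T(n) = T(1) + 5·(n-1) = 6 + 5(n-1) = 5n + 1.

Answer: T(n) = 5n + 1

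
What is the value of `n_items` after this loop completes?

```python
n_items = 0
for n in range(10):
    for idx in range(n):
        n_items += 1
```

Triangle number: 0+1+2+...+9
`n_items` takes the values: 0 → 1 → 2 → 3 → 4 → 5 → 6 → 7 → 8 → 9 → 10 → 11 → 12 → 13 → 14 → 15 → 16 → 17 → 18 → 19 → 20 → 21 → 22 → 23 → 24 → 25 → 26 → 27 → 28 → 29 → … → 41 → 42 → 43 → 44 → 45

Answer: 45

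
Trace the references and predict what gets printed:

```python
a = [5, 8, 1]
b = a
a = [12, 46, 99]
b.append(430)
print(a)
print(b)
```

Key concept: rebinding vs mutation: a is rebound to a new list, b still points at the original.
Step by step:
`a = [5, 8, 1]` → a = [5, 8, 1]
`b = a` → b = [5, 8, 1] (same object as a)
`a = [12, 46, 99]` → a = [12, 46, 99]
`b.append(430)` → b = [5, 8, 1, 430]
`print(a)` → prints [12, 46, 99]
`print(b)` → prints [5, 8, 1, 430]

Answer:
[12, 46, 99]
[5, 8, 1, 430]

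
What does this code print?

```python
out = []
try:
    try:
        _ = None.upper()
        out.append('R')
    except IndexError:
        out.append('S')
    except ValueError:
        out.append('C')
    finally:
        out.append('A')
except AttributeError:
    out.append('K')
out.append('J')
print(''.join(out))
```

Execution trace: 'A' (finally) → 'K' (outer except AttributeError) → 'J' (after the try/except). Output: AKJ

Answer: AKJ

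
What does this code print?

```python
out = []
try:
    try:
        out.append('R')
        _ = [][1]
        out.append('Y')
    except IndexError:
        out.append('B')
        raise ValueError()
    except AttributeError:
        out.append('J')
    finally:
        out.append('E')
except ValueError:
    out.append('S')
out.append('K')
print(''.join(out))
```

Execution trace: 'R' (inner try body) → 'B' (inner except IndexError) → 'E' (inner finally) → 'S' (outer except ValueError) → 'K' (after the try/except). Output: RBESK

Answer: RBESK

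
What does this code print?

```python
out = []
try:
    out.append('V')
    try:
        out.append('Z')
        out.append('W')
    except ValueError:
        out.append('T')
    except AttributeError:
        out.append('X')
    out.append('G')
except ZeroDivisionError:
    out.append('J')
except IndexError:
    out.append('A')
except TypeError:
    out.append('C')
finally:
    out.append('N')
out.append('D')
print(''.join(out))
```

Execution trace: 'V' (try body) → 'Z' (inner try body) → 'W' (inner try body, no exception) → 'G' (try body, no exception) → 'N' (finally) → 'D' (after the try/except). Output: VZWGND

Answer: VZWGND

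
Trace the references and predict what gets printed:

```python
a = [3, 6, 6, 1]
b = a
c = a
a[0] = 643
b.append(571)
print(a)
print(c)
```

Key concept: multiple aliases.
Step by step:
`a = [3, 6, 6, 1]` → a = [3, 6, 6, 1]
`b = a` → b = [3, 6, 6, 1] (same object as a)
`c = a` → c = [3, 6, 6, 1] (same object as a, b)
`a[0] = 643` → a = [643, 6, 6, 1] (same object as b, c); b = [643, 6, 6, 1] (same object as a, c); c = [643, 6, 6, 1] (same object as a, b)
`b.append(571)` → a = [643, 6, 6, 1, 571] (same object as b, c); b = [643, 6, 6, 1, 571] (same object as a, c); c = [643, 6, 6, 1, 571] (same object as a, b)
`print(a)` → prints [643, 6, 6, 1, 571]
`print(c)` → prints [643, 6, 6, 1, 571]

Answer:
[643, 6, 6, 1, 571]
[643, 6, 6, 1, 571]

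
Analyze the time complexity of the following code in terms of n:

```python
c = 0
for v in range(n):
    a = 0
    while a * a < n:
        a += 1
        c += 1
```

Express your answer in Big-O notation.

Each loop level contributes: n × √n. Multiplying the contributions gives O(n√n).

Answer: O(n√n)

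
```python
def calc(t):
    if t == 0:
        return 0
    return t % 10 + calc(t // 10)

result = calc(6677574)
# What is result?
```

Sum of digits of 6677574: 4 + 7 + 5 + 7 + 7 + 6 + 6 = 42

Answer: 42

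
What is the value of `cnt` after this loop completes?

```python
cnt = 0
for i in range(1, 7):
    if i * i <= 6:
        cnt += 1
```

Count numbers where i² ≤ 6
`cnt` takes the values: 0 → 1 → 2

Answer: 2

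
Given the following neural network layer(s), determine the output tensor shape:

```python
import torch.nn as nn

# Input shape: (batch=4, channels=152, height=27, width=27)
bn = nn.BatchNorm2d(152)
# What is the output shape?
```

Input: (4, 152, 27, 27) -> Output: (4, 152, 27, 27)

Answer: (4, 152, 27, 27)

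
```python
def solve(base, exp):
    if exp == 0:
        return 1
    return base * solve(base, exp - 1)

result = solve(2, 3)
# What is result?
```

solve(2, 3) = 2 * 2 * 2 = 8

Answer: 8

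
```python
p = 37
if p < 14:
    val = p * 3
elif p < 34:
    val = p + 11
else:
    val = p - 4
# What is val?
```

Trace:
`p = 37` → p = 37
`if p < 14: ...` → p < 14 is False, p < 34 is False, take else branch → val = 33
So val = 33

Answer: 33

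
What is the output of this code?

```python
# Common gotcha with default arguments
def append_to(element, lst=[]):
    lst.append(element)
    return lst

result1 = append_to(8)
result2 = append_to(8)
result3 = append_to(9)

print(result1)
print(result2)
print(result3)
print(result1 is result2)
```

Key concept: mutable default argument gotcha.
Step by step:
`result1 = append_to(8)` → result1 = [8]
`result2 = append_to(8)` → result1 = [8, 8] (same object as result2); result2 = [8, 8] (same object as result1)
`result3 = append_to(9)` → result1 = [8, 8, 9] (same object as result2, result3); result2 = [8, 8, 9] (same object as result1, result3); result3 = [8, 8, 9] (same object as result1, result2)
`print(result1)` → prints [8, 8, 9]
`print(result2)` → prints [8, 8, 9]
`print(result3)` → prints [8, 8, 9]
`print(result1 is result2)` → prints True

Answer:
[8, 8, 9]
[8, 8, 9]
[8, 8, 9]
True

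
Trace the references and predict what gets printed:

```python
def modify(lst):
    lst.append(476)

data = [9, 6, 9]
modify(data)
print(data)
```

Key concept: function modifies passed list.
Step by step:
`data = [9, 6, 9]` → data = [9, 6, 9]
`modify(data)` → data = [9, 6, 9, 476]
`print(data)` → prints [9, 6, 9, 476]

Answer: [9, 6, 9, 476]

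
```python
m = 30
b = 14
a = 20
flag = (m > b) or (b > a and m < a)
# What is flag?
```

Trace:
`m = 30` → m = 30
`b = 14` → b = 14
`a = 20` → a = 20
`flag = (m > b) or (b > a and m < a)` → flag = True
So flag = True

Answer: True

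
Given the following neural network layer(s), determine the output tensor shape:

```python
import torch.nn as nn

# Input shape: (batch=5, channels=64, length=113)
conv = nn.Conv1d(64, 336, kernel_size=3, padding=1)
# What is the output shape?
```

Input: (5, 64, 113) -> Output: (5, 336, 113)

Answer: (5, 336, 113)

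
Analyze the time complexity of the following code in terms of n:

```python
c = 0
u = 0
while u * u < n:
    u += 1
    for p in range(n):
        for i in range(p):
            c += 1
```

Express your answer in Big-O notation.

Each loop level contributes: √n × n × n. Multiplying the contributions gives O(n^2√n).

Answer: O(n^2√n)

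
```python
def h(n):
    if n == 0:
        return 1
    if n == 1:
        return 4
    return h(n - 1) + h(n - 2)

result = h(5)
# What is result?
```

Build up from base cases: h(0)=1, h(1)=4, h(2)=5, h(3)=9, h(4)=14, h(5)=23

Answer: 23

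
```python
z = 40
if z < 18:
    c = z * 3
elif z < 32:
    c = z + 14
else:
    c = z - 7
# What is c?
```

Trace:
`z = 40` → z = 40
`if z < 18: ...` → z < 18 is False, z < 32 is False, take else branch → c = 33
So c = 33

Answer: 33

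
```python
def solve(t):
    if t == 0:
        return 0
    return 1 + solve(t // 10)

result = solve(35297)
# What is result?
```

Count of digits of 35297: 5

Answer: 5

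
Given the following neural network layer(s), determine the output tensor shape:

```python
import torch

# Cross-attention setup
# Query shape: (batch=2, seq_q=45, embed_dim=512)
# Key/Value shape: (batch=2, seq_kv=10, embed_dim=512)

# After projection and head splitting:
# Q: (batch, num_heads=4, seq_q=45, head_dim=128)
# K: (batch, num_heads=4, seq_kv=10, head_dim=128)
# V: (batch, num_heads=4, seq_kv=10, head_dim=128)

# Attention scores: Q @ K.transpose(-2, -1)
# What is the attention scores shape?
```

Input: (2, 45, 512) -> Output: (2, 4, 45, 10)

Answer: (2, 4, 45, 10)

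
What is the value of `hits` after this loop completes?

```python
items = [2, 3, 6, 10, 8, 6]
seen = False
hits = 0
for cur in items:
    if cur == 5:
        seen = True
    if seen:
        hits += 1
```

Count elements after first 5 in [2, 3, 6, 10, 8, 6]
`hits` takes the values: 0

Answer: 0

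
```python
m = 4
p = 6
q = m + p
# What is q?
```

Trace:
`m = 4` → m = 4
`p = 6` → p = 6
`q = m + p` → q = 10
So q = 10

Answer: 10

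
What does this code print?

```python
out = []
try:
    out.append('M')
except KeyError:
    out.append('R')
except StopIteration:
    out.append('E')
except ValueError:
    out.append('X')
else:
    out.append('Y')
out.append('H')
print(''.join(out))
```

Execution trace: 'M' (try body, no exception) → 'Y' (else) → 'H' (after the try/except). Output: MYH

Answer: MYH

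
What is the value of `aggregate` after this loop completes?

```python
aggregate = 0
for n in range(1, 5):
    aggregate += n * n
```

Sum of squares 1² to 4² = 30
`aggregate` takes the values: 0 → 1 → 5 → 14 → 30

Answer: 30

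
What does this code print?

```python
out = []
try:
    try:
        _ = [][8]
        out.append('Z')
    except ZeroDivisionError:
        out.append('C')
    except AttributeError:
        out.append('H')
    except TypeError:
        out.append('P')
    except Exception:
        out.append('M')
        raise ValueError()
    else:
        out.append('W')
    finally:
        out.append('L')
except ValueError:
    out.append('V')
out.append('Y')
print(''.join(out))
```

Execution trace: 'M' (inner except Exception) → 'L' (inner finally) → 'V' (outer except ValueError) → 'Y' (after the try/except). Output: MLVY

Answer: MLVY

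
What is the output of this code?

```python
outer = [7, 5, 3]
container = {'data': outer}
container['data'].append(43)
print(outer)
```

Key concept: dict holds reference to list.
Step by step:
`outer = [7, 5, 3]` → outer = [7, 5, 3]
`container = {'data': outer}` → container = {'data': [7, 5, 3]}
`container['data'].append(43)` → outer = [7, 5, 3, 43]; container = {'data': [7, 5, 3, 43]}
`print(outer)` → prints [7, 5, 3, 43]

Answer: [7, 5, 3, 43]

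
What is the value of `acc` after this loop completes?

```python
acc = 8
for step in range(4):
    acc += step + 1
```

Start at 8, add 1 to 4 = 18
`acc` takes the values: 8 → 9 → 11 → 14 → 18

Answer: 18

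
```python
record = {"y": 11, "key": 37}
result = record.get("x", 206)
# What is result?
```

Trace:
`record = {"y": 11, "key": 37}` → record = {'y': 11, 'key': 37}
`result = record.get("x", 206)` → result = 206
So result = 206

Answer: 206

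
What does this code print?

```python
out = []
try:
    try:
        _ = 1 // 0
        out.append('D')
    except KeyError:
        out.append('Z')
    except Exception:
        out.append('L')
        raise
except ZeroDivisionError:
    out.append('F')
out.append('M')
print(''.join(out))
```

Execution trace: 'L' (inner except Exception) → 'F' (outer except ZeroDivisionError) → 'M' (after the try/except). Output: LFM

Answer: LFM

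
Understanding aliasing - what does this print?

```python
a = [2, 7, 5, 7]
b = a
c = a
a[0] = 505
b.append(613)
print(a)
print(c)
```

Key concept: multiple aliases.
Step by step:
`a = [2, 7, 5, 7]` → a = [2, 7, 5, 7]
`b = a` → b = [2, 7, 5, 7] (same object as a)
`c = a` → c = [2, 7, 5, 7] (same object as a, b)
`a[0] = 505` → a = [505, 7, 5, 7] (same object as b, c); b = [505, 7, 5, 7] (same object as a, c); c = [505, 7, 5, 7] (same object as a, b)
`b.append(613)` → a = [505, 7, 5, 7, 613] (same object as b, c); b = [505, 7, 5, 7, 613] (same object as a, c); c = [505, 7, 5, 7, 613] (same object as a, b)
`print(a)` → prints [505, 7, 5, 7, 613]
`print(c)` → prints [505, 7, 5, 7, 613]

Answer:
[505, 7, 5, 7, 613]
[505, 7, 5, 7, 613]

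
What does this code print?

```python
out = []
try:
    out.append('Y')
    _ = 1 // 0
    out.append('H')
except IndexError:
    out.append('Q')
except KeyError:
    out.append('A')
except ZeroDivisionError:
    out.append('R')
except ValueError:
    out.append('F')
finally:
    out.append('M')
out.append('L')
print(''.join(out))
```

Execution trace: 'Y' (try body) → 'R' (except ZeroDivisionError) → 'M' (finally) → 'L' (after the try/except). Output: YRML

Answer: YRML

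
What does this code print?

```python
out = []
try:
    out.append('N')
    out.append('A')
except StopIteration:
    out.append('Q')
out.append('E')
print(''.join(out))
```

Execution trace: 'N' (try body) → 'A' (try body, no exception) → 'E' (after the try/except). Output: NAE

Answer: NAE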